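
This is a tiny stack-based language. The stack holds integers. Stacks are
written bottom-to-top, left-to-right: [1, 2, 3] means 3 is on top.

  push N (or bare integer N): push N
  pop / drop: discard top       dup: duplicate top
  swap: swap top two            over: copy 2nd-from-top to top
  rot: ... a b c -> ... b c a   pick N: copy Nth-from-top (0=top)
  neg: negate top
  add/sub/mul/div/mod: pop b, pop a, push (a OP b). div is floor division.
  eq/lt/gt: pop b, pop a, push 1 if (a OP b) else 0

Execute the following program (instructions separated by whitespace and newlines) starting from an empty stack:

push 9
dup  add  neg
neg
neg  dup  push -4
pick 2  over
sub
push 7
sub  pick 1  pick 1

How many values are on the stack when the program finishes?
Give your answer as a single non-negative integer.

After 'push 9': stack = [9] (depth 1)
After 'dup': stack = [9, 9] (depth 2)
After 'add': stack = [18] (depth 1)
After 'neg': stack = [-18] (depth 1)
After 'neg': stack = [18] (depth 1)
After 'neg': stack = [-18] (depth 1)
After 'dup': stack = [-18, -18] (depth 2)
After 'push -4': stack = [-18, -18, -4] (depth 3)
After 'pick 2': stack = [-18, -18, -4, -18] (depth 4)
After 'over': stack = [-18, -18, -4, -18, -4] (depth 5)
After 'sub': stack = [-18, -18, -4, -14] (depth 4)
After 'push 7': stack = [-18, -18, -4, -14, 7] (depth 5)
After 'sub': stack = [-18, -18, -4, -21] (depth 4)
After 'pick 1': stack = [-18, -18, -4, -21, -4] (depth 5)
After 'pick 1': stack = [-18, -18, -4, -21, -4, -21] (depth 6)

Answer: 6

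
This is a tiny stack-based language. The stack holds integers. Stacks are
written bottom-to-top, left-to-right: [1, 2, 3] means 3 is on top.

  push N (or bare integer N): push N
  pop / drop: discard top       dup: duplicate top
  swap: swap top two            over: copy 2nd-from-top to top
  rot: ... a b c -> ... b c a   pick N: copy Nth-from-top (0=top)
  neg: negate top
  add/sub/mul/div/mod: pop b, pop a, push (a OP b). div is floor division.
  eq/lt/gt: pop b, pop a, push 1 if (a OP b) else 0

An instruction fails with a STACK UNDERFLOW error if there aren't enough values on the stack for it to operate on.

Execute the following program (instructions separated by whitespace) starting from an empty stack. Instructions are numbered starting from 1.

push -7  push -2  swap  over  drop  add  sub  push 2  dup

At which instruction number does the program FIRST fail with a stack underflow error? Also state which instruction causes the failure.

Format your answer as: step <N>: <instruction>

Answer: step 7: sub

Derivation:
Step 1 ('push -7'): stack = [-7], depth = 1
Step 2 ('push -2'): stack = [-7, -2], depth = 2
Step 3 ('swap'): stack = [-2, -7], depth = 2
Step 4 ('over'): stack = [-2, -7, -2], depth = 3
Step 5 ('drop'): stack = [-2, -7], depth = 2
Step 6 ('add'): stack = [-9], depth = 1
Step 7 ('sub'): needs 2 value(s) but depth is 1 — STACK UNDERFLOW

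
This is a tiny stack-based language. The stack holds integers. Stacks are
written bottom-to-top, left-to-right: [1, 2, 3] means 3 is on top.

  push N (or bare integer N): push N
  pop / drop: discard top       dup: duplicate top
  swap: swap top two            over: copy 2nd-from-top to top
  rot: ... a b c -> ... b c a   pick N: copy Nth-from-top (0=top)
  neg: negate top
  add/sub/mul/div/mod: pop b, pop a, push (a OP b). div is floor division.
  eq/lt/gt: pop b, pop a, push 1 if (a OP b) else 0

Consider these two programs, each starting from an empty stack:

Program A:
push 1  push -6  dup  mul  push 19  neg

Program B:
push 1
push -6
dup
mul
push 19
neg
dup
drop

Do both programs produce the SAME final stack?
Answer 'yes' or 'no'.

Program A trace:
  After 'push 1': [1]
  After 'push -6': [1, -6]
  After 'dup': [1, -6, -6]
  After 'mul': [1, 36]
  After 'push 19': [1, 36, 19]
  After 'neg': [1, 36, -19]
Program A final stack: [1, 36, -19]

Program B trace:
  After 'push 1': [1]
  After 'push -6': [1, -6]
  After 'dup': [1, -6, -6]
  After 'mul': [1, 36]
  After 'push 19': [1, 36, 19]
  After 'neg': [1, 36, -19]
  After 'dup': [1, 36, -19, -19]
  After 'drop': [1, 36, -19]
Program B final stack: [1, 36, -19]
Same: yes

Answer: yes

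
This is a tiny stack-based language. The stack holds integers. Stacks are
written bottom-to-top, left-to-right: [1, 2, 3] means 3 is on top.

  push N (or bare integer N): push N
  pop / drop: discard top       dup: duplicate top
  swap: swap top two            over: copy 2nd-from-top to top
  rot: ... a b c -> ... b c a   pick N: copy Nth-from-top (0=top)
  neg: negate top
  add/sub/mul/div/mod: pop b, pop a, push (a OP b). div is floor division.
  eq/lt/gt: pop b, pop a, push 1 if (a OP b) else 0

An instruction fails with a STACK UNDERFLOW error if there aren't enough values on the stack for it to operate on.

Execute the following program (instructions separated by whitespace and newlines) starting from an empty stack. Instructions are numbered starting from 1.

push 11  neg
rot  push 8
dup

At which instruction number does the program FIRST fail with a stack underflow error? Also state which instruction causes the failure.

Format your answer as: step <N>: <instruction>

Answer: step 3: rot

Derivation:
Step 1 ('push 11'): stack = [11], depth = 1
Step 2 ('neg'): stack = [-11], depth = 1
Step 3 ('rot'): needs 3 value(s) but depth is 1 — STACK UNDERFLOW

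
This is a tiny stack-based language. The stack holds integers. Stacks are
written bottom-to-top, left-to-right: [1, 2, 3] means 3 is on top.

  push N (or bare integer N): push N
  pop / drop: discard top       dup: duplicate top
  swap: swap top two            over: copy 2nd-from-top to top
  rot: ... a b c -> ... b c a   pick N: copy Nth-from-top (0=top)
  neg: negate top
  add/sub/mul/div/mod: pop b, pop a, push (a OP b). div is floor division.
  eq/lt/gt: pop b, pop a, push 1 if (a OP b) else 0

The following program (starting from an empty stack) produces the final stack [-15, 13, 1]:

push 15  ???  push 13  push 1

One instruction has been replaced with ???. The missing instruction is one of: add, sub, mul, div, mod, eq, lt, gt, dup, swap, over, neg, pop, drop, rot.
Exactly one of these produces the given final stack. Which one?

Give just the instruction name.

Stack before ???: [15]
Stack after ???:  [-15]
The instruction that transforms [15] -> [-15] is: neg

Answer: neg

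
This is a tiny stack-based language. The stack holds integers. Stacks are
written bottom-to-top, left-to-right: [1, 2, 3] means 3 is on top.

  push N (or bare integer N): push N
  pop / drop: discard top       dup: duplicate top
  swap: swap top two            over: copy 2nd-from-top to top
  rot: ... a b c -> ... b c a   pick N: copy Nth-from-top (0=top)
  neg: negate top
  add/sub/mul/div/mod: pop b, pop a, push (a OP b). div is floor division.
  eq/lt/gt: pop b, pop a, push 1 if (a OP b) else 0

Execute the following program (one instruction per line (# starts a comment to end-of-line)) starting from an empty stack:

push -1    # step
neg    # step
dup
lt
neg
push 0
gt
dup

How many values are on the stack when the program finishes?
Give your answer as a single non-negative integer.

After 'push -1': stack = [-1] (depth 1)
After 'neg': stack = [1] (depth 1)
After 'dup': stack = [1, 1] (depth 2)
After 'lt': stack = [0] (depth 1)
After 'neg': stack = [0] (depth 1)
After 'push 0': stack = [0, 0] (depth 2)
After 'gt': stack = [0] (depth 1)
After 'dup': stack = [0, 0] (depth 2)

Answer: 2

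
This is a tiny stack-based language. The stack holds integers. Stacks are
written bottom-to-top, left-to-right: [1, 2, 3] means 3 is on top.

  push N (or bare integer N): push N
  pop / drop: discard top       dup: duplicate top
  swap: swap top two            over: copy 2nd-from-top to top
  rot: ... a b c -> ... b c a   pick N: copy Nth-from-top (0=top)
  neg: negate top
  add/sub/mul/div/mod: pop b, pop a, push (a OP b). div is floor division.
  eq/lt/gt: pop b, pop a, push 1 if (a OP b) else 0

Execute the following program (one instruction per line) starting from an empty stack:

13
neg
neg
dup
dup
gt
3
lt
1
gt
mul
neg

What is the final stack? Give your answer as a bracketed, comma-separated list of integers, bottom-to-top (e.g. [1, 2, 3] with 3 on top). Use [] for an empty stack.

Answer: [0]

Derivation:
After 'push 13': [13]
After 'neg': [-13]
After 'neg': [13]
After 'dup': [13, 13]
After 'dup': [13, 13, 13]
After 'gt': [13, 0]
After 'push 3': [13, 0, 3]
After 'lt': [13, 1]
After 'push 1': [13, 1, 1]
After 'gt': [13, 0]
After 'mul': [0]
After 'neg': [0]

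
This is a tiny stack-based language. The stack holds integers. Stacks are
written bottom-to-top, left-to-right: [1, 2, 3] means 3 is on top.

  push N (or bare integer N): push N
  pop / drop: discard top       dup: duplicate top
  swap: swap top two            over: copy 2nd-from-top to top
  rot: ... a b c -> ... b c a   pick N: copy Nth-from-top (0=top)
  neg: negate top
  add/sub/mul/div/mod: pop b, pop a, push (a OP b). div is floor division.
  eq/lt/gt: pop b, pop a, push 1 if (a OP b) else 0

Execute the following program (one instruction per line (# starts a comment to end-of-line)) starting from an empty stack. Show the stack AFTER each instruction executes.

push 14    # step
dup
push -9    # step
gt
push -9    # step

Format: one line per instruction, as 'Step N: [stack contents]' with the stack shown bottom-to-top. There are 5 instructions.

Step 1: [14]
Step 2: [14, 14]
Step 3: [14, 14, -9]
Step 4: [14, 1]
Step 5: [14, 1, -9]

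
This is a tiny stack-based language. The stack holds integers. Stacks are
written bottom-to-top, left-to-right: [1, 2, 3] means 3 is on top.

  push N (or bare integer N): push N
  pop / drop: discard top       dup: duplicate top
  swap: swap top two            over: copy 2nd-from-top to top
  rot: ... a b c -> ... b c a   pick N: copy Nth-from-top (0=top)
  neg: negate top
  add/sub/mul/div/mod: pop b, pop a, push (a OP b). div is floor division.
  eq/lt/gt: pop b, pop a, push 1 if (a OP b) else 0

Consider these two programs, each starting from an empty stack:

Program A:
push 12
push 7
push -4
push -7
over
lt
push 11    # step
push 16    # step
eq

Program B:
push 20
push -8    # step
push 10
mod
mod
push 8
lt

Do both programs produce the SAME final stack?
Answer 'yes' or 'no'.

Program A trace:
  After 'push 12': [12]
  After 'push 7': [12, 7]
  After 'push -4': [12, 7, -4]
  After 'push -7': [12, 7, -4, -7]
  After 'over': [12, 7, -4, -7, -4]
  After 'lt': [12, 7, -4, 1]
  After 'push 11': [12, 7, -4, 1, 11]
  After 'push 16': [12, 7, -4, 1, 11, 16]
  After 'eq': [12, 7, -4, 1, 0]
Program A final stack: [12, 7, -4, 1, 0]

Program B trace:
  After 'push 20': [20]
  After 'push -8': [20, -8]
  After 'push 10': [20, -8, 10]
  After 'mod': [20, 2]
  After 'mod': [0]
  After 'push 8': [0, 8]
  After 'lt': [1]
Program B final stack: [1]
Same: no

Answer: no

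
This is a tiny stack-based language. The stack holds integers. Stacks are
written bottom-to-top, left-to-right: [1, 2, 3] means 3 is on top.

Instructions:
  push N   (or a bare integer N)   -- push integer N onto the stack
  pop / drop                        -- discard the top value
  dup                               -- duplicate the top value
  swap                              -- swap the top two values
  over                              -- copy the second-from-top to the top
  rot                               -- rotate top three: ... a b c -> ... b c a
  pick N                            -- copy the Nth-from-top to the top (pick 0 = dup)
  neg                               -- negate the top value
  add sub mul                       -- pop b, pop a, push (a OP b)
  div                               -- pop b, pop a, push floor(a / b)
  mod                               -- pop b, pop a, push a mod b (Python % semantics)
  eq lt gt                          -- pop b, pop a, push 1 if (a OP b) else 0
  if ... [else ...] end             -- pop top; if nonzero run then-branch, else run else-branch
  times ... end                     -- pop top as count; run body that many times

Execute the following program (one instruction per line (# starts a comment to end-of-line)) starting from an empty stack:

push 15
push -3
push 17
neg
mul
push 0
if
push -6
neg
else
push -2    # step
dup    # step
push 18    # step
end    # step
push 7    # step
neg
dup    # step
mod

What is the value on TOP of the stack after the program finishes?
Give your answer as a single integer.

Answer: 0

Derivation:
After 'push 15': [15]
After 'push -3': [15, -3]
After 'push 17': [15, -3, 17]
After 'neg': [15, -3, -17]
After 'mul': [15, 51]
After 'push 0': [15, 51, 0]
After 'if': [15, 51]
After 'push -2': [15, 51, -2]
After 'dup': [15, 51, -2, -2]
After 'push 18': [15, 51, -2, -2, 18]
After 'push 7': [15, 51, -2, -2, 18, 7]
After 'neg': [15, 51, -2, -2, 18, -7]
After 'dup': [15, 51, -2, -2, 18, -7, -7]
After 'mod': [15, 51, -2, -2, 18, 0]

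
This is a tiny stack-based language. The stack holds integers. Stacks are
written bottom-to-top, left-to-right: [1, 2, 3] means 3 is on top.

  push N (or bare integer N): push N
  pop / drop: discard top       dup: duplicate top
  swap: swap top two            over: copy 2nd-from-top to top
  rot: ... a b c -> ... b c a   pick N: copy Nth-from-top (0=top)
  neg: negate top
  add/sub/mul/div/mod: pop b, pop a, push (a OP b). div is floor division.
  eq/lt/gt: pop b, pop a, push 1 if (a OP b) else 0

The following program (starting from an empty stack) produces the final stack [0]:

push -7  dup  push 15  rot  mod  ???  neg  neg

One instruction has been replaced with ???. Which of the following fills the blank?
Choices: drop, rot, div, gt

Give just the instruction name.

Stack before ???: [-7, -6]
Stack after ???:  [0]
Checking each choice:
  drop: produces [-7]
  rot: stack underflow (need 3, have 2)
  div: produces [1]
  gt: MATCH


Answer: gt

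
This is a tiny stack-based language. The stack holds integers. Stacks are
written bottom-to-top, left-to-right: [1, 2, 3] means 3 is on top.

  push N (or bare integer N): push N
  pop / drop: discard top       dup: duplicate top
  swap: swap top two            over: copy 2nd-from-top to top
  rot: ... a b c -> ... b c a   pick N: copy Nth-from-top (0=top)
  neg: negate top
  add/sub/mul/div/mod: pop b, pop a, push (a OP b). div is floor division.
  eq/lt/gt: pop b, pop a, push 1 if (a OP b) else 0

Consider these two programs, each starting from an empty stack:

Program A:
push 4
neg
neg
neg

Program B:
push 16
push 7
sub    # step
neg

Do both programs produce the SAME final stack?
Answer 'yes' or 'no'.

Program A trace:
  After 'push 4': [4]
  After 'neg': [-4]
  After 'neg': [4]
  After 'neg': [-4]
Program A final stack: [-4]

Program B trace:
  After 'push 16': [16]
  After 'push 7': [16, 7]
  After 'sub': [9]
  After 'neg': [-9]
Program B final stack: [-9]
Same: no

Answer: no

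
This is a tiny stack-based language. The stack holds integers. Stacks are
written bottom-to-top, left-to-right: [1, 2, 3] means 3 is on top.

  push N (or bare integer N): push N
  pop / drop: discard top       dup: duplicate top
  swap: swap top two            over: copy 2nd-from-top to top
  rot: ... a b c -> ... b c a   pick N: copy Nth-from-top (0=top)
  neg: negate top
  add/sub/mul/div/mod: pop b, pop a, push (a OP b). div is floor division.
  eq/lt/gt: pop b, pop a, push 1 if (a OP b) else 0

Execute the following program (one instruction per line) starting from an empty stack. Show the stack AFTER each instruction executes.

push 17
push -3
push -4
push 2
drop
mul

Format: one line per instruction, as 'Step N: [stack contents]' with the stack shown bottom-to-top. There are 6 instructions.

Step 1: [17]
Step 2: [17, -3]
Step 3: [17, -3, -4]
Step 4: [17, -3, -4, 2]
Step 5: [17, -3, -4]
Step 6: [17, 12]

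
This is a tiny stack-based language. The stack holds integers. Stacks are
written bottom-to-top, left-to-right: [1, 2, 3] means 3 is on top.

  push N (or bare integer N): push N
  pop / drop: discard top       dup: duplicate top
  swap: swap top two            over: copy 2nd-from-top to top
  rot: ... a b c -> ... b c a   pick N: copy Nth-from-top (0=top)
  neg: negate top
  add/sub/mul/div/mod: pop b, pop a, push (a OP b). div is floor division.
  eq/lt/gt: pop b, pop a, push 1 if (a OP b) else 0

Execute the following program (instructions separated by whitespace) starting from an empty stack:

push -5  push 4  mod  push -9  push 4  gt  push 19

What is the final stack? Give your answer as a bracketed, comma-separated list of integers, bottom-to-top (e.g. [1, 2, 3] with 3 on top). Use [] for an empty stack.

After 'push -5': [-5]
After 'push 4': [-5, 4]
After 'mod': [3]
After 'push -9': [3, -9]
After 'push 4': [3, -9, 4]
After 'gt': [3, 0]
After 'push 19': [3, 0, 19]

Answer: [3, 0, 19]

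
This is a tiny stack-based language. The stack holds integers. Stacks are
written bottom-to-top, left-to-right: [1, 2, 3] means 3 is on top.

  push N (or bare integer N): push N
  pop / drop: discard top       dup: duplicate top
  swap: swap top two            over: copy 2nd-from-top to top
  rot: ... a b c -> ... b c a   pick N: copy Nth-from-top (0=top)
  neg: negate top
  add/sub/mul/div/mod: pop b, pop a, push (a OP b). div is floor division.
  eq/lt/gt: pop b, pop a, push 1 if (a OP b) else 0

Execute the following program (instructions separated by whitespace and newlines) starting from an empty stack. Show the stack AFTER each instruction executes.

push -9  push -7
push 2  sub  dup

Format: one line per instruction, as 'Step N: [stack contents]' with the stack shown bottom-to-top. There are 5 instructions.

Step 1: [-9]
Step 2: [-9, -7]
Step 3: [-9, -7, 2]
Step 4: [-9, -9]
Step 5: [-9, -9, -9]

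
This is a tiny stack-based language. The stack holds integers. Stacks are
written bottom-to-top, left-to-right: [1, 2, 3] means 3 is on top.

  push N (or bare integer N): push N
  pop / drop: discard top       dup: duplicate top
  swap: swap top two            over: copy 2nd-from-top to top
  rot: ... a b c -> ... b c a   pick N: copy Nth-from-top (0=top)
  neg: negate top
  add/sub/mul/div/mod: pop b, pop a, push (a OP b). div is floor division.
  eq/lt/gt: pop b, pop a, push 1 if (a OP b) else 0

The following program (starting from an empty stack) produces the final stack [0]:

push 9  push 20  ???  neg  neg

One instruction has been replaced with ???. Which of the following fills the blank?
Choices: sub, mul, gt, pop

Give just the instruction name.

Answer: gt

Derivation:
Stack before ???: [9, 20]
Stack after ???:  [0]
Checking each choice:
  sub: produces [-11]
  mul: produces [180]
  gt: MATCH
  pop: produces [9]


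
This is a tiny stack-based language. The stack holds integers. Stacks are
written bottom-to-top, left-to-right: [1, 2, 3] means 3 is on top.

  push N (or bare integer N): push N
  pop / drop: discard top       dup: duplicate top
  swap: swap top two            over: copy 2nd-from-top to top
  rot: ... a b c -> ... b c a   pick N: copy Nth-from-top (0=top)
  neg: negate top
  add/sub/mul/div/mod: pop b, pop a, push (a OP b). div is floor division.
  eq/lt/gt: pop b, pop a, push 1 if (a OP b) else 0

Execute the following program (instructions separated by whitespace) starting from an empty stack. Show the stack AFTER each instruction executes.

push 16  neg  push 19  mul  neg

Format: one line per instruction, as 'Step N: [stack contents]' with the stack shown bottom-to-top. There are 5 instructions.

Step 1: [16]
Step 2: [-16]
Step 3: [-16, 19]
Step 4: [-304]
Step 5: [304]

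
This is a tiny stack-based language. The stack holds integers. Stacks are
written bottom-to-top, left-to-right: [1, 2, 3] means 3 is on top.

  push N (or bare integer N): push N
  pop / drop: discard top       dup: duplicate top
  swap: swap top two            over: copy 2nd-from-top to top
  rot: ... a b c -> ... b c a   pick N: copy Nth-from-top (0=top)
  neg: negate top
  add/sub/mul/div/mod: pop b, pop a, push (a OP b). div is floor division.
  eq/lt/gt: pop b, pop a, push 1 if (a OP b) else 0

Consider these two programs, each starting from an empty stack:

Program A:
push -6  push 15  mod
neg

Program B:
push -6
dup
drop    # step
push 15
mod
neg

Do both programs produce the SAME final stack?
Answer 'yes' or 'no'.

Answer: yes

Derivation:
Program A trace:
  After 'push -6': [-6]
  After 'push 15': [-6, 15]
  After 'mod': [9]
  After 'neg': [-9]
Program A final stack: [-9]

Program B trace:
  After 'push -6': [-6]
  After 'dup': [-6, -6]
  After 'drop': [-6]
  After 'push 15': [-6, 15]
  After 'mod': [9]
  After 'neg': [-9]
Program B final stack: [-9]
Same: yes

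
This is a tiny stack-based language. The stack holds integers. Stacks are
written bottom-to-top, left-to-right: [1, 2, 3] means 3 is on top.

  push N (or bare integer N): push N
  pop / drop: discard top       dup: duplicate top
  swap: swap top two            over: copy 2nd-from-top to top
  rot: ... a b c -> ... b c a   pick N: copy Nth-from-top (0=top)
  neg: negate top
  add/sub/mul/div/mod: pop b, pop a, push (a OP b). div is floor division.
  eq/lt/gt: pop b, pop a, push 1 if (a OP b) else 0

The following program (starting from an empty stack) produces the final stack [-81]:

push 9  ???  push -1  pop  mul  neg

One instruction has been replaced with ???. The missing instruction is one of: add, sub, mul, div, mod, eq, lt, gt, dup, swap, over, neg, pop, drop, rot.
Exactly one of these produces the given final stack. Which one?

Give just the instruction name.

Stack before ???: [9]
Stack after ???:  [9, 9]
The instruction that transforms [9] -> [9, 9] is: dup

Answer: dup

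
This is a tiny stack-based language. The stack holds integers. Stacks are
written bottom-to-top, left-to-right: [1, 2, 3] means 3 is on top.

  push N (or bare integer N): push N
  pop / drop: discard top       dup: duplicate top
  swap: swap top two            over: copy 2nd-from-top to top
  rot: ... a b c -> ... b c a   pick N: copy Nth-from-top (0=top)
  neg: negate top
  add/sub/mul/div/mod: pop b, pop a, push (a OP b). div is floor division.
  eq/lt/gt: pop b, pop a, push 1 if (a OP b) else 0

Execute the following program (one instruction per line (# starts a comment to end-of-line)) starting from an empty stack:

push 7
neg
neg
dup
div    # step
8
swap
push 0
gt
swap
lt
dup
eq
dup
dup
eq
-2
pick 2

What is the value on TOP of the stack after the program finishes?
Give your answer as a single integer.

Answer: 1

Derivation:
After 'push 7': [7]
After 'neg': [-7]
After 'neg': [7]
After 'dup': [7, 7]
After 'div': [1]
After 'push 8': [1, 8]
After 'swap': [8, 1]
After 'push 0': [8, 1, 0]
After 'gt': [8, 1]
After 'swap': [1, 8]
After 'lt': [1]
After 'dup': [1, 1]
After 'eq': [1]
After 'dup': [1, 1]
After 'dup': [1, 1, 1]
After 'eq': [1, 1]
After 'push -2': [1, 1, -2]
After 'pick 2': [1, 1, -2, 1]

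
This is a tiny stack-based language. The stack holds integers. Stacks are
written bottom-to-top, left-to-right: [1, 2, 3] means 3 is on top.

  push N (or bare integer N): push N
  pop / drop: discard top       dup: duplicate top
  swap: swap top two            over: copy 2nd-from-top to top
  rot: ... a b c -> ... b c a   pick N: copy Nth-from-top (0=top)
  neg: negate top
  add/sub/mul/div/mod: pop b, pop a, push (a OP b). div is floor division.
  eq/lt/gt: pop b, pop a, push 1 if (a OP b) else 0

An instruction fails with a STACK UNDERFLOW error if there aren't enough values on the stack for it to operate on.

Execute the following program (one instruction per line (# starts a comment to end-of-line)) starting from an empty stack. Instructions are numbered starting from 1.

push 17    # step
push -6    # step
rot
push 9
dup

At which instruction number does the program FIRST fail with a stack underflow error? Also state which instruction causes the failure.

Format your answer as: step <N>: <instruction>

Step 1 ('push 17'): stack = [17], depth = 1
Step 2 ('push -6'): stack = [17, -6], depth = 2
Step 3 ('rot'): needs 3 value(s) but depth is 2 — STACK UNDERFLOW

Answer: step 3: rot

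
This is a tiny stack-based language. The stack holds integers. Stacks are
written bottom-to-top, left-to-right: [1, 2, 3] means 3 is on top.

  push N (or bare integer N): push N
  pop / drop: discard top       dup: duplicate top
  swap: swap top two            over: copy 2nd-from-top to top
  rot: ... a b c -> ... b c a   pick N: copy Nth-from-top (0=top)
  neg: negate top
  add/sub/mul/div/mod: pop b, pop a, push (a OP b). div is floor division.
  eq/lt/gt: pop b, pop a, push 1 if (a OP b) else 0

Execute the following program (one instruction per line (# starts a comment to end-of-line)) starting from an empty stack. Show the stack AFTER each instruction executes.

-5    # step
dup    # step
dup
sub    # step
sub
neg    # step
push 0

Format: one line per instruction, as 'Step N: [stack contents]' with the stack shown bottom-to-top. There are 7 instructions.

Step 1: [-5]
Step 2: [-5, -5]
Step 3: [-5, -5, -5]
Step 4: [-5, 0]
Step 5: [-5]
Step 6: [5]
Step 7: [5, 0]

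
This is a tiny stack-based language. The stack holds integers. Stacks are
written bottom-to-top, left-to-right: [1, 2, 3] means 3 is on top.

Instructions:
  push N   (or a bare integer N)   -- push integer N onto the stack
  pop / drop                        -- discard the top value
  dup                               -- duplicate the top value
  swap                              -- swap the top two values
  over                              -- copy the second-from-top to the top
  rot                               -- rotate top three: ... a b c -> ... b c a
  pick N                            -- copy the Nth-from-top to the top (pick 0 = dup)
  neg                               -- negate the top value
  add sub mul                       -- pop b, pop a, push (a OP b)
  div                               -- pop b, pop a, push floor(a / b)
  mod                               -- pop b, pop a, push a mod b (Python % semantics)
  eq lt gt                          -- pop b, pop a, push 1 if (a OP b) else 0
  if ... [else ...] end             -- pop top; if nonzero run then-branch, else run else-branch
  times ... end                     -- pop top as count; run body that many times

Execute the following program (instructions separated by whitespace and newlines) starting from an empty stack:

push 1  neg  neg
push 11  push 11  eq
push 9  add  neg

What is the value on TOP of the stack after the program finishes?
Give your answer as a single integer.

After 'push 1': [1]
After 'neg': [-1]
After 'neg': [1]
After 'push 11': [1, 11]
After 'push 11': [1, 11, 11]
After 'eq': [1, 1]
After 'push 9': [1, 1, 9]
After 'add': [1, 10]
After 'neg': [1, -10]

Answer: -10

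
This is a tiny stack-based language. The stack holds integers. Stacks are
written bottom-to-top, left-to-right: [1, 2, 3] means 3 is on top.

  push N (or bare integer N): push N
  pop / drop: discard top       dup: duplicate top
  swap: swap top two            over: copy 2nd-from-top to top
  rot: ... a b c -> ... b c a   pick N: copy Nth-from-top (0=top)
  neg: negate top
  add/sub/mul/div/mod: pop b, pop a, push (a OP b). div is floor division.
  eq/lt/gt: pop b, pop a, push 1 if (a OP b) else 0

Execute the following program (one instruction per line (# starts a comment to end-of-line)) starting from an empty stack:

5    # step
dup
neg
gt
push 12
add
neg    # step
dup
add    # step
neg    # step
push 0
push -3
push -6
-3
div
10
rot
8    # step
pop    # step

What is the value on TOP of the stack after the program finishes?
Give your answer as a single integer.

Answer: -3

Derivation:
After 'push 5': [5]
After 'dup': [5, 5]
After 'neg': [5, -5]
After 'gt': [1]
After 'push 12': [1, 12]
After 'add': [13]
After 'neg': [-13]
After 'dup': [-13, -13]
After 'add': [-26]
After 'neg': [26]
After 'push 0': [26, 0]
After 'push -3': [26, 0, -3]
After 'push -6': [26, 0, -3, -6]
After 'push -3': [26, 0, -3, -6, -3]
After 'div': [26, 0, -3, 2]
After 'push 10': [26, 0, -3, 2, 10]
After 'rot': [26, 0, 2, 10, -3]
After 'push 8': [26, 0, 2, 10, -3, 8]
After 'pop': [26, 0, 2, 10, -3]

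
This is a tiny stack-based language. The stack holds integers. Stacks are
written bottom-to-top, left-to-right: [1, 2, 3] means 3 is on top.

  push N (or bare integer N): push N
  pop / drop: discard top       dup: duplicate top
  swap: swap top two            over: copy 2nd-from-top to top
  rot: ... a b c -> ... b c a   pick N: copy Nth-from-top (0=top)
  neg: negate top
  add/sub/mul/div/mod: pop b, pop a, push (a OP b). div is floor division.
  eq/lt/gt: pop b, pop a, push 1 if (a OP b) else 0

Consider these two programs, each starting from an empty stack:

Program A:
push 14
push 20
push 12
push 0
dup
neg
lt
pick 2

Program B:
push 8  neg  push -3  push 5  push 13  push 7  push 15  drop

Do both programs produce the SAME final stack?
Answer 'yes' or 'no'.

Program A trace:
  After 'push 14': [14]
  After 'push 20': [14, 20]
  After 'push 12': [14, 20, 12]
  After 'push 0': [14, 20, 12, 0]
  After 'dup': [14, 20, 12, 0, 0]
  After 'neg': [14, 20, 12, 0, 0]
  After 'lt': [14, 20, 12, 0]
  After 'pick 2': [14, 20, 12, 0, 20]
Program A final stack: [14, 20, 12, 0, 20]

Program B trace:
  After 'push 8': [8]
  After 'neg': [-8]
  After 'push -3': [-8, -3]
  After 'push 5': [-8, -3, 5]
  After 'push 13': [-8, -3, 5, 13]
  After 'push 7': [-8, -3, 5, 13, 7]
  After 'push 15': [-8, -3, 5, 13, 7, 15]
  After 'drop': [-8, -3, 5, 13, 7]
Program B final stack: [-8, -3, 5, 13, 7]
Same: no

Answer: no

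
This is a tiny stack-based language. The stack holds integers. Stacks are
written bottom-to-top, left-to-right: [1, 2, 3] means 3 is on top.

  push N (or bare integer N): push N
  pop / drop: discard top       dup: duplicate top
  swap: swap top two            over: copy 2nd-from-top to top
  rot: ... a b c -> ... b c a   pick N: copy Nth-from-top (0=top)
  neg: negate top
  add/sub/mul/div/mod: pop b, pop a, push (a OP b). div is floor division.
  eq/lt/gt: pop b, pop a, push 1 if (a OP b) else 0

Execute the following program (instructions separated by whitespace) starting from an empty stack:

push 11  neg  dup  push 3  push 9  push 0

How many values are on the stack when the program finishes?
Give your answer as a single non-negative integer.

Answer: 5

Derivation:
After 'push 11': stack = [11] (depth 1)
After 'neg': stack = [-11] (depth 1)
After 'dup': stack = [-11, -11] (depth 2)
After 'push 3': stack = [-11, -11, 3] (depth 3)
After 'push 9': stack = [-11, -11, 3, 9] (depth 4)
After 'push 0': stack = [-11, -11, 3, 9, 0] (depth 5)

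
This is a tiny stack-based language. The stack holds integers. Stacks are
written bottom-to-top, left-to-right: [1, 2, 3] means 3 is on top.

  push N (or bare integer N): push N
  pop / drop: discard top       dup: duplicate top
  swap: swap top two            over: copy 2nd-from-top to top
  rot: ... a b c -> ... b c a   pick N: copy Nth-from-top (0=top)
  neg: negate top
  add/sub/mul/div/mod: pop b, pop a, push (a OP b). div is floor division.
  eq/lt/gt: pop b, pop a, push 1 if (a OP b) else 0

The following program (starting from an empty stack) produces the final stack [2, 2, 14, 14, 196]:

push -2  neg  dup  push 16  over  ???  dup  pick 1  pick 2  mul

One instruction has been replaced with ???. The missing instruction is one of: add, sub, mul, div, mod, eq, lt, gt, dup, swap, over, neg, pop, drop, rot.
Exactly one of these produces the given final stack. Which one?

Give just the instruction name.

Stack before ???: [2, 2, 16, 2]
Stack after ???:  [2, 2, 14]
The instruction that transforms [2, 2, 16, 2] -> [2, 2, 14] is: sub

Answer: sub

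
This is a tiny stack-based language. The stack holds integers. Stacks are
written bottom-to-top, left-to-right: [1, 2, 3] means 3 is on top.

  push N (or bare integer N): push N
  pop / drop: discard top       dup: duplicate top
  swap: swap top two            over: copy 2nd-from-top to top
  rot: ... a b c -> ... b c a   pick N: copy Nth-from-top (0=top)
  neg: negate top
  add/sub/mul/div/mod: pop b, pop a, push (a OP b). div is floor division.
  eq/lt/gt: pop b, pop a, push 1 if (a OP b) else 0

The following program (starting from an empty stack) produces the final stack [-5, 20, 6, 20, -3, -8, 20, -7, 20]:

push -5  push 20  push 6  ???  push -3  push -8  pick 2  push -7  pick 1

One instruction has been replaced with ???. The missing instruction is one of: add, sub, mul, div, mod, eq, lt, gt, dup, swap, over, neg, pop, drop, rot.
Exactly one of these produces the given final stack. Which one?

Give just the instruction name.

Stack before ???: [-5, 20, 6]
Stack after ???:  [-5, 20, 6, 20]
The instruction that transforms [-5, 20, 6] -> [-5, 20, 6, 20] is: over

Answer: over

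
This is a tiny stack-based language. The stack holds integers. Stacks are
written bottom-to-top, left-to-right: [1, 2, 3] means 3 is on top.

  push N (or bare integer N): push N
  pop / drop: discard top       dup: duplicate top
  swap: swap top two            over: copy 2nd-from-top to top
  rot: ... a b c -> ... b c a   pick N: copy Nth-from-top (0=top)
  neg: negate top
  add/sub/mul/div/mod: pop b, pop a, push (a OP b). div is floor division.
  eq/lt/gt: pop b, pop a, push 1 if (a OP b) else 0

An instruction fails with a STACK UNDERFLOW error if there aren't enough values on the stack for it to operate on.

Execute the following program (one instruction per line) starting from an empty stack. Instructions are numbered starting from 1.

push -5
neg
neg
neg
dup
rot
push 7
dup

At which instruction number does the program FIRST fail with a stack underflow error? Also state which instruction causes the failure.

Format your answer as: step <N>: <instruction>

Step 1 ('push -5'): stack = [-5], depth = 1
Step 2 ('neg'): stack = [5], depth = 1
Step 3 ('neg'): stack = [-5], depth = 1
Step 4 ('neg'): stack = [5], depth = 1
Step 5 ('dup'): stack = [5, 5], depth = 2
Step 6 ('rot'): needs 3 value(s) but depth is 2 — STACK UNDERFLOW

Answer: step 6: rot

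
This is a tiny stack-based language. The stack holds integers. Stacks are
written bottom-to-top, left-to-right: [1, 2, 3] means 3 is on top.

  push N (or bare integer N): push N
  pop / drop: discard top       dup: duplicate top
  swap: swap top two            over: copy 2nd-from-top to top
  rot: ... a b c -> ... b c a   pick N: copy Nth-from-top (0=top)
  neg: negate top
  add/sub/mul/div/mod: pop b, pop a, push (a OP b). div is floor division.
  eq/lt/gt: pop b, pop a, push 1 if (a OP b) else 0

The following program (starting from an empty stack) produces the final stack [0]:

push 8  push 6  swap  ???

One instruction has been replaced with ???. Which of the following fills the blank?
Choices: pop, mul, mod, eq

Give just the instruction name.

Stack before ???: [6, 8]
Stack after ???:  [0]
Checking each choice:
  pop: produces [6]
  mul: produces [48]
  mod: produces [6]
  eq: MATCH


Answer: eq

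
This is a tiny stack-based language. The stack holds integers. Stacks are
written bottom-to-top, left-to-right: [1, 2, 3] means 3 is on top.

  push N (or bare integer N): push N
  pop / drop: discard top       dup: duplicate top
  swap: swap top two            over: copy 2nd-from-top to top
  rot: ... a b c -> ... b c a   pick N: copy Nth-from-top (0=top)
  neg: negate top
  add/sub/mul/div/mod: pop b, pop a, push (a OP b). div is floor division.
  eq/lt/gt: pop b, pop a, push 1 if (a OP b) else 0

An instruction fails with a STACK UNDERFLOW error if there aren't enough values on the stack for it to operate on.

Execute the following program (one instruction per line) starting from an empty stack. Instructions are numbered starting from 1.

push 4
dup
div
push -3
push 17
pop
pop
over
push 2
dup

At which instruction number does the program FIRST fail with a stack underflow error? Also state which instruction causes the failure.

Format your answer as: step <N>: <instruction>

Answer: step 8: over

Derivation:
Step 1 ('push 4'): stack = [4], depth = 1
Step 2 ('dup'): stack = [4, 4], depth = 2
Step 3 ('div'): stack = [1], depth = 1
Step 4 ('push -3'): stack = [1, -3], depth = 2
Step 5 ('push 17'): stack = [1, -3, 17], depth = 3
Step 6 ('pop'): stack = [1, -3], depth = 2
Step 7 ('pop'): stack = [1], depth = 1
Step 8 ('over'): needs 2 value(s) but depth is 1 — STACK UNDERFLOW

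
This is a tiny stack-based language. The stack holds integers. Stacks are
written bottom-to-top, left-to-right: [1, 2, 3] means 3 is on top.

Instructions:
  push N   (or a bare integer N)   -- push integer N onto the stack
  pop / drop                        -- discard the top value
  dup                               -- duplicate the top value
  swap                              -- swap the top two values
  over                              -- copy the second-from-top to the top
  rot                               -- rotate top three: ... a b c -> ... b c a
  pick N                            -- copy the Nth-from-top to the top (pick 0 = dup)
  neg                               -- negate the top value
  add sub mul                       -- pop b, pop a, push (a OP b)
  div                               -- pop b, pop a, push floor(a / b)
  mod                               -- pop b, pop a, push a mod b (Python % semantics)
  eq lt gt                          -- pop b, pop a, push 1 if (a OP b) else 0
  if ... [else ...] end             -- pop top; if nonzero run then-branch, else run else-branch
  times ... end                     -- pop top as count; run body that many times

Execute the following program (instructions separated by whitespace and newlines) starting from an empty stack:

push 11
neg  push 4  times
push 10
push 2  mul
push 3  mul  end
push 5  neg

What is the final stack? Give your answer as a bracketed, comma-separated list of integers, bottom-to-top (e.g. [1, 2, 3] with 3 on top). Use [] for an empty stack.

After 'push 11': [11]
After 'neg': [-11]
After 'push 4': [-11, 4]
After 'times': [-11]
After 'push 10': [-11, 10]
After 'push 2': [-11, 10, 2]
After 'mul': [-11, 20]
After 'push 3': [-11, 20, 3]
After 'mul': [-11, 60]
After 'push 10': [-11, 60, 10]
After 'push 2': [-11, 60, 10, 2]
After 'mul': [-11, 60, 20]
  ...
After 'push 10': [-11, 60, 60, 10]
After 'push 2': [-11, 60, 60, 10, 2]
After 'mul': [-11, 60, 60, 20]
After 'push 3': [-11, 60, 60, 20, 3]
After 'mul': [-11, 60, 60, 60]
After 'push 10': [-11, 60, 60, 60, 10]
After 'push 2': [-11, 60, 60, 60, 10, 2]
After 'mul': [-11, 60, 60, 60, 20]
After 'push 3': [-11, 60, 60, 60, 20, 3]
After 'mul': [-11, 60, 60, 60, 60]
After 'push 5': [-11, 60, 60, 60, 60, 5]
After 'neg': [-11, 60, 60, 60, 60, -5]

Answer: [-11, 60, 60, 60, 60, -5]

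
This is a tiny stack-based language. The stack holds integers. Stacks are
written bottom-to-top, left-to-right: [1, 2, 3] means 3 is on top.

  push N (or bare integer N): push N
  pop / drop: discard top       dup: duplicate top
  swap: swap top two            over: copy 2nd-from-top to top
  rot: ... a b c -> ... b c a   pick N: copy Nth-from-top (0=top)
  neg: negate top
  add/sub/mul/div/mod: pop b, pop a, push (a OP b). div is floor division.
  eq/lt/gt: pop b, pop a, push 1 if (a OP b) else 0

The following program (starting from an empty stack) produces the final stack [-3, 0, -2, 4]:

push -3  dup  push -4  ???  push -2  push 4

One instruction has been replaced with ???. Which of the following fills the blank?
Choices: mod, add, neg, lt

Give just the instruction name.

Stack before ???: [-3, -3, -4]
Stack after ???:  [-3, 0]
Checking each choice:
  mod: produces [-3, -3, -2, 4]
  add: produces [-3, -7, -2, 4]
  neg: produces [-3, -3, 4, -2, 4]
  lt: MATCH


Answer: lt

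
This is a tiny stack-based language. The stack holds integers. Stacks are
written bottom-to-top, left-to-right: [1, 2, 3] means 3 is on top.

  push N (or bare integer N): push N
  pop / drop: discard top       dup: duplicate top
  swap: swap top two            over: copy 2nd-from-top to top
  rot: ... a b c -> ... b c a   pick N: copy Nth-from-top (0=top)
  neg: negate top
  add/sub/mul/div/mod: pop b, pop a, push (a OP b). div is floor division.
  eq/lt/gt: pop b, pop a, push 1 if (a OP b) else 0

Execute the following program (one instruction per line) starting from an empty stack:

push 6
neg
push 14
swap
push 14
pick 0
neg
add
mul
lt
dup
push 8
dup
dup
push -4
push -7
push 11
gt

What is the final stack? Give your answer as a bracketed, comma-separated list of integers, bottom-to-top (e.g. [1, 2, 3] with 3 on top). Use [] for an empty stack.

After 'push 6': [6]
After 'neg': [-6]
After 'push 14': [-6, 14]
After 'swap': [14, -6]
After 'push 14': [14, -6, 14]
After 'pick 0': [14, -6, 14, 14]
After 'neg': [14, -6, 14, -14]
After 'add': [14, -6, 0]
After 'mul': [14, 0]
After 'lt': [0]
After 'dup': [0, 0]
After 'push 8': [0, 0, 8]
After 'dup': [0, 0, 8, 8]
After 'dup': [0, 0, 8, 8, 8]
After 'push -4': [0, 0, 8, 8, 8, -4]
After 'push -7': [0, 0, 8, 8, 8, -4, -7]
After 'push 11': [0, 0, 8, 8, 8, -4, -7, 11]
After 'gt': [0, 0, 8, 8, 8, -4, 0]

Answer: [0, 0, 8, 8, 8, -4, 0]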